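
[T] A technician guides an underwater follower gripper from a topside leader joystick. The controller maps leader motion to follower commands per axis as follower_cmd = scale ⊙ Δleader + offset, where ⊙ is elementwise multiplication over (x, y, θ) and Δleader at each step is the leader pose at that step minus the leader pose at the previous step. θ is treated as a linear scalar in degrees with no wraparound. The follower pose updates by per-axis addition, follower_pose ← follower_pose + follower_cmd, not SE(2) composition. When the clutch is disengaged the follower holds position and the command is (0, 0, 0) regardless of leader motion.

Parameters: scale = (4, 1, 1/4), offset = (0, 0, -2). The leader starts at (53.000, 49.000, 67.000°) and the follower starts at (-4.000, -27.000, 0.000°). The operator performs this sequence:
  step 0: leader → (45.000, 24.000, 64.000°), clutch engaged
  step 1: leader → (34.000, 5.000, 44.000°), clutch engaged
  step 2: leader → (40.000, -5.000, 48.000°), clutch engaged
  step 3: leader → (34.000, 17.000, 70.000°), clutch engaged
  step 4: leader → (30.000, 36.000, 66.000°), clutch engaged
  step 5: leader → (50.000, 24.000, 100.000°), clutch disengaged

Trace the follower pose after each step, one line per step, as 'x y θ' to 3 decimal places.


step 0: Δleader=(-8.000, -25.000, -3.000°), engaged; cmd=(-32.000, -25.000, -2.750°) → follower=(-36.000, -52.000, -2.750°)
step 1: Δleader=(-11.000, -19.000, -20.000°), engaged; cmd=(-44.000, -19.000, -7.000°) → follower=(-80.000, -71.000, -9.750°)
step 2: Δleader=(6.000, -10.000, 4.000°), engaged; cmd=(24.000, -10.000, -1.000°) → follower=(-56.000, -81.000, -10.750°)
step 3: Δleader=(-6.000, 22.000, 22.000°), engaged; cmd=(-24.000, 22.000, 3.500°) → follower=(-80.000, -59.000, -7.250°)
step 4: Δleader=(-4.000, 19.000, -4.000°), engaged; cmd=(-16.000, 19.000, -3.000°) → follower=(-96.000, -40.000, -10.250°)
step 5: Δleader=(20.000, -12.000, 34.000°), disengaged; cmd=(0,0,0) → follower holds at (-96.000, -40.000, -10.250°)

-36.000 -52.000 -2.750
-80.000 -71.000 -9.750
-56.000 -81.000 -10.750
-80.000 -59.000 -7.250
-96.000 -40.000 -10.250
-96.000 -40.000 -10.250


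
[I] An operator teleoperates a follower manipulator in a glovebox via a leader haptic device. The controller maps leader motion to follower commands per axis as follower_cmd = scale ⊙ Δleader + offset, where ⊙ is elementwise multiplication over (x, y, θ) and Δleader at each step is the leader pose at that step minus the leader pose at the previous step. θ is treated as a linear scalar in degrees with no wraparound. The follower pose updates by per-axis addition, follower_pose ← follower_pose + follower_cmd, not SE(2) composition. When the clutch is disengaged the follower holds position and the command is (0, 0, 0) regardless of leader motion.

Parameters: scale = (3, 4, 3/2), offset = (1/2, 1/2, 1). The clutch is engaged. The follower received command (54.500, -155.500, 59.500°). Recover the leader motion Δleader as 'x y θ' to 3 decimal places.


18.000 -39.000 39.000

axis x: (54.500 − 1/2) / (3) = 18.000
axis y: (-155.500 − 1/2) / (4) = -39.000
axis θ: (59.500 − 1) / (3/2) = 39.000


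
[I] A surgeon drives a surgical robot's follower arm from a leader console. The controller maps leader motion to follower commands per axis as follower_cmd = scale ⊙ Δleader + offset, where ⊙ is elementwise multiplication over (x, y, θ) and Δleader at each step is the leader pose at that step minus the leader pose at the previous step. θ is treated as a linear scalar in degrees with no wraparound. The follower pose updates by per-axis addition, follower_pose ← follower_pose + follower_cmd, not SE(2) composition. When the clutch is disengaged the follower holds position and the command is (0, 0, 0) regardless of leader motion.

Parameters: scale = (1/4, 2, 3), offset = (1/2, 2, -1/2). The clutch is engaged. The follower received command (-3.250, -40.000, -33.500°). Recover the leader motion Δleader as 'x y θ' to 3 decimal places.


axis x: (-3.250 − 1/2) / (1/4) = -15.000
axis y: (-40.000 − 2) / (2) = -21.000
axis θ: (-33.500 − -1/2) / (3) = -11.000

-15.000 -21.000 -11.000


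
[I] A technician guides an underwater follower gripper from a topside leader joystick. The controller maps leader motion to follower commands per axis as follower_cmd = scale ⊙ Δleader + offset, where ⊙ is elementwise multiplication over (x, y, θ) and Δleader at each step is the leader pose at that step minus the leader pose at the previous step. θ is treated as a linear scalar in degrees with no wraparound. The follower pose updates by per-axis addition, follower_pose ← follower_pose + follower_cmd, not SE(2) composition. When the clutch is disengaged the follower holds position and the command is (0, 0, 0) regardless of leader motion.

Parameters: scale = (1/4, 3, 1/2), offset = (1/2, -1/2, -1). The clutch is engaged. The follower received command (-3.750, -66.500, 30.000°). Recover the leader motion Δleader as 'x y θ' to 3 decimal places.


axis x: (-3.750 − 1/2) / (1/4) = -17.000
axis y: (-66.500 − -1/2) / (3) = -22.000
axis θ: (30.000 − -1) / (1/2) = 62.000

-17.000 -22.000 62.000


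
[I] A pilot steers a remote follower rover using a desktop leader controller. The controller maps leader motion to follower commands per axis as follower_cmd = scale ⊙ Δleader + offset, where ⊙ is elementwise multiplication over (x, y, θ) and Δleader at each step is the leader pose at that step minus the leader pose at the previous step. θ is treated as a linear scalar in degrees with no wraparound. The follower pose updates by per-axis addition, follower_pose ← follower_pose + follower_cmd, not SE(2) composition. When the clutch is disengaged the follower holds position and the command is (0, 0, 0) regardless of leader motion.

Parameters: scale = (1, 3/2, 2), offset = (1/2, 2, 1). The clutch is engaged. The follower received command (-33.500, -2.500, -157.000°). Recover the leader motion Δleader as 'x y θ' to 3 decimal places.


-34.000 -3.000 -79.000

axis x: (-33.500 − 1/2) / (1) = -34.000
axis y: (-2.500 − 2) / (3/2) = -3.000
axis θ: (-157.000 − 1) / (2) = -79.000


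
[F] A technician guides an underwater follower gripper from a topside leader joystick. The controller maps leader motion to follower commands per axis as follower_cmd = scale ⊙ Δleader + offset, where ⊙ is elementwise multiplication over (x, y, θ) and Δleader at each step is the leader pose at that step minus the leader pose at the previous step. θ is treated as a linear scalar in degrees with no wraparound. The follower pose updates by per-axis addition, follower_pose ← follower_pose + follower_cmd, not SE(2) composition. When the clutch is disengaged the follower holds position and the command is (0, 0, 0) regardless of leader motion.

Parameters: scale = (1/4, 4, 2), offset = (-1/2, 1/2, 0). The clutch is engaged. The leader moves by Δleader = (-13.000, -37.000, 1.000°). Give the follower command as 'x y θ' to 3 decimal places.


-3.750 -147.500 2.000

axis x: 1/4·-13.000 + -1/2 = -3.750
axis y: 4·-37.000 + 1/2 = -147.500
axis θ: 2·1.000 + 0 = 2.000


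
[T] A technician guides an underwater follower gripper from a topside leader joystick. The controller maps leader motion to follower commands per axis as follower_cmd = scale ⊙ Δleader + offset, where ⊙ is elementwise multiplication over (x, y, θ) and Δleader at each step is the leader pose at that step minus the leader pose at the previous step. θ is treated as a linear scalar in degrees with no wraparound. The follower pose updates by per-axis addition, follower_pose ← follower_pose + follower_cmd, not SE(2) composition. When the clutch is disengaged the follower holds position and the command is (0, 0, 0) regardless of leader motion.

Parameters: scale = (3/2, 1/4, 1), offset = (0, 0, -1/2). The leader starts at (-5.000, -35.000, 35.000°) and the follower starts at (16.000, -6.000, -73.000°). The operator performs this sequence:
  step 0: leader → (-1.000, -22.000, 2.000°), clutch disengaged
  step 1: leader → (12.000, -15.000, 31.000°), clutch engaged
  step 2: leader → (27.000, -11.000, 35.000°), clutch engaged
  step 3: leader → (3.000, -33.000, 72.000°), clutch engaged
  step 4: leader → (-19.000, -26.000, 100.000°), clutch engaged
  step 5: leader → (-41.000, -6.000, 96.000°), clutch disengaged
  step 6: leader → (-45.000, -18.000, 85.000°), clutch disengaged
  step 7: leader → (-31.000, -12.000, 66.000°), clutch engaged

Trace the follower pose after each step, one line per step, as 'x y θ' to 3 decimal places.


step 0: Δleader=(4.000, 13.000, -33.000°), disengaged; cmd=(0,0,0) → follower holds at (16.000, -6.000, -73.000°)
step 1: Δleader=(13.000, 7.000, 29.000°), engaged; cmd=(19.500, 1.750, 28.500°) → follower=(35.500, -4.250, -44.500°)
step 2: Δleader=(15.000, 4.000, 4.000°), engaged; cmd=(22.500, 1.000, 3.500°) → follower=(58.000, -3.250, -41.000°)
step 3: Δleader=(-24.000, -22.000, 37.000°), engaged; cmd=(-36.000, -5.500, 36.500°) → follower=(22.000, -8.750, -4.500°)
step 4: Δleader=(-22.000, 7.000, 28.000°), engaged; cmd=(-33.000, 1.750, 27.500°) → follower=(-11.000, -7.000, 23.000°)
step 5: Δleader=(-22.000, 20.000, -4.000°), disengaged; cmd=(0,0,0) → follower holds at (-11.000, -7.000, 23.000°)
step 6: Δleader=(-4.000, -12.000, -11.000°), disengaged; cmd=(0,0,0) → follower holds at (-11.000, -7.000, 23.000°)
step 7: Δleader=(14.000, 6.000, -19.000°), engaged; cmd=(21.000, 1.500, -19.500°) → follower=(10.000, -5.500, 3.500°)

16.000 -6.000 -73.000
35.500 -4.250 -44.500
58.000 -3.250 -41.000
22.000 -8.750 -4.500
-11.000 -7.000 23.000
-11.000 -7.000 23.000
-11.000 -7.000 23.000
10.000 -5.500 3.500


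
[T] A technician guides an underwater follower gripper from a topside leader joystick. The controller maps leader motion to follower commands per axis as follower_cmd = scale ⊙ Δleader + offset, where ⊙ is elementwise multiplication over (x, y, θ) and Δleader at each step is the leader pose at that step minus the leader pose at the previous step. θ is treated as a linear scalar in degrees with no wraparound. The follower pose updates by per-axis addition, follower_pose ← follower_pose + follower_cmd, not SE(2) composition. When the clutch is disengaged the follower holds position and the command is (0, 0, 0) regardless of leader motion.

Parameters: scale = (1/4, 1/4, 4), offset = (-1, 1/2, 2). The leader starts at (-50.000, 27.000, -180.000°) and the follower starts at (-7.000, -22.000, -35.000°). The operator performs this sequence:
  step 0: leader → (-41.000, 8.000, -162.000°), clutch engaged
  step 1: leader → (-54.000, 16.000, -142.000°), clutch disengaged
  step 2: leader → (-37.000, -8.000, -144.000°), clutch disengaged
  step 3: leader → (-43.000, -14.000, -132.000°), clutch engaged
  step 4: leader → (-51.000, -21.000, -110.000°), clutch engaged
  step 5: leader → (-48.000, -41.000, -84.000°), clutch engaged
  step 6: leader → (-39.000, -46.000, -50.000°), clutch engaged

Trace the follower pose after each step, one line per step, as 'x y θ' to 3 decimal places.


step 0: Δleader=(9.000, -19.000, 18.000°), engaged; cmd=(1.250, -4.250, 74.000°) → follower=(-5.750, -26.250, 39.000°)
step 1: Δleader=(-13.000, 8.000, 20.000°), disengaged; cmd=(0,0,0) → follower holds at (-5.750, -26.250, 39.000°)
step 2: Δleader=(17.000, -24.000, -2.000°), disengaged; cmd=(0,0,0) → follower holds at (-5.750, -26.250, 39.000°)
step 3: Δleader=(-6.000, -6.000, 12.000°), engaged; cmd=(-2.500, -1.000, 50.000°) → follower=(-8.250, -27.250, 89.000°)
step 4: Δleader=(-8.000, -7.000, 22.000°), engaged; cmd=(-3.000, -1.250, 90.000°) → follower=(-11.250, -28.500, 179.000°)
step 5: Δleader=(3.000, -20.000, 26.000°), engaged; cmd=(-0.250, -4.500, 106.000°) → follower=(-11.500, -33.000, 285.000°)
step 6: Δleader=(9.000, -5.000, 34.000°), engaged; cmd=(1.250, -0.750, 138.000°) → follower=(-10.250, -33.750, 423.000°)

-5.750 -26.250 39.000
-5.750 -26.250 39.000
-5.750 -26.250 39.000
-8.250 -27.250 89.000
-11.250 -28.500 179.000
-11.500 -33.000 285.000
-10.250 -33.750 423.000


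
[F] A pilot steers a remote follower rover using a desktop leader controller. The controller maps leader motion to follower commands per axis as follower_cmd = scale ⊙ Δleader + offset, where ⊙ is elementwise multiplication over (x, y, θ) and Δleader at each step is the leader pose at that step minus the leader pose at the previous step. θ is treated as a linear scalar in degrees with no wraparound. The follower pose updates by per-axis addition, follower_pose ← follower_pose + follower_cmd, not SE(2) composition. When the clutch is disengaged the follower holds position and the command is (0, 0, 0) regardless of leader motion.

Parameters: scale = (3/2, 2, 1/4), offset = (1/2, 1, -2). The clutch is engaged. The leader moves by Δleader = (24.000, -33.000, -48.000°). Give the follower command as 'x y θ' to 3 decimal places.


axis x: 3/2·24.000 + 1/2 = 36.500
axis y: 2·-33.000 + 1 = -65.000
axis θ: 1/4·-48.000 + -2 = -14.000

36.500 -65.000 -14.000


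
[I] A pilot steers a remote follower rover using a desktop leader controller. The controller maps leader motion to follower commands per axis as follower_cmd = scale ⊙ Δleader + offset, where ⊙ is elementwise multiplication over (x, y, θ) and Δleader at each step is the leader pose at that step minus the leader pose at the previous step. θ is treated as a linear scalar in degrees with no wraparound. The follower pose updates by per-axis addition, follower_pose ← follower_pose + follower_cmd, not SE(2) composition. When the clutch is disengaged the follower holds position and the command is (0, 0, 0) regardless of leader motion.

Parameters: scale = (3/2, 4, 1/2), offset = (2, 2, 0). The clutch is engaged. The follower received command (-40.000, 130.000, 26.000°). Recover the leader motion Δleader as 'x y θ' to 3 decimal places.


-28.000 32.000 52.000

axis x: (-40.000 − 2) / (3/2) = -28.000
axis y: (130.000 − 2) / (4) = 32.000
axis θ: (26.000 − 0) / (1/2) = 52.000


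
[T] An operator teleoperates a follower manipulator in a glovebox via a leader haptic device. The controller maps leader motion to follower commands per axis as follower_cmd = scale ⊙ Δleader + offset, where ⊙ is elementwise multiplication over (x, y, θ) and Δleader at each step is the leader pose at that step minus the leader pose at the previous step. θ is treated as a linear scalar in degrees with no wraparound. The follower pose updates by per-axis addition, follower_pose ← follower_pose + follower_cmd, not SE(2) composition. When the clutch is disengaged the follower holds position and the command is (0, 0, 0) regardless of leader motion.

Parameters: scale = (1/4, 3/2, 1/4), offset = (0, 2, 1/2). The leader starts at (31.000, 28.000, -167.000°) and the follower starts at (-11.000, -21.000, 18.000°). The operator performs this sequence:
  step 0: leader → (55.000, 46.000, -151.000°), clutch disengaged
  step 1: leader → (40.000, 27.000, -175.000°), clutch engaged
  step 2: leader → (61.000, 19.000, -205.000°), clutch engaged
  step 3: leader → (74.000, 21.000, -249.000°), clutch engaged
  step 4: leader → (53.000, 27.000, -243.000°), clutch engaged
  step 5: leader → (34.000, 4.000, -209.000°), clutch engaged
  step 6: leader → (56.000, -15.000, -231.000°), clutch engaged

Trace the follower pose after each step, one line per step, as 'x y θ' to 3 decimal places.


-11.000 -21.000 18.000
-14.750 -47.500 12.500
-9.500 -57.500 5.500
-6.250 -52.500 -5.000
-11.500 -41.500 -3.000
-16.250 -74.000 6.000
-10.750 -100.500 1.000

step 0: Δleader=(24.000, 18.000, 16.000°), disengaged; cmd=(0,0,0) → follower holds at (-11.000, -21.000, 18.000°)
step 1: Δleader=(-15.000, -19.000, -24.000°), engaged; cmd=(-3.750, -26.500, -5.500°) → follower=(-14.750, -47.500, 12.500°)
step 2: Δleader=(21.000, -8.000, -30.000°), engaged; cmd=(5.250, -10.000, -7.000°) → follower=(-9.500, -57.500, 5.500°)
step 3: Δleader=(13.000, 2.000, -44.000°), engaged; cmd=(3.250, 5.000, -10.500°) → follower=(-6.250, -52.500, -5.000°)
step 4: Δleader=(-21.000, 6.000, 6.000°), engaged; cmd=(-5.250, 11.000, 2.000°) → follower=(-11.500, -41.500, -3.000°)
step 5: Δleader=(-19.000, -23.000, 34.000°), engaged; cmd=(-4.750, -32.500, 9.000°) → follower=(-16.250, -74.000, 6.000°)
step 6: Δleader=(22.000, -19.000, -22.000°), engaged; cmd=(5.500, -26.500, -5.000°) → follower=(-10.750, -100.500, 1.000°)


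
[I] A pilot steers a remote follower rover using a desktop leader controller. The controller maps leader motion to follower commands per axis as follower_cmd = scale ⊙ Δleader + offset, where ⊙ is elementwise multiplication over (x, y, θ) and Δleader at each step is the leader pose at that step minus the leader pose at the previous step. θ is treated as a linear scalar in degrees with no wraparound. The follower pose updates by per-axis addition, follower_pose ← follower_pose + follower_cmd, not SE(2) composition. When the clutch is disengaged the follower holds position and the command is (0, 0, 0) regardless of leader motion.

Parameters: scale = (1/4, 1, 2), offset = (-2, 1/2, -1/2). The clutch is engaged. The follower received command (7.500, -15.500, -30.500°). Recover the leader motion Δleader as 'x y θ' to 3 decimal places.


38.000 -16.000 -15.000

axis x: (7.500 − -2) / (1/4) = 38.000
axis y: (-15.500 − 1/2) / (1) = -16.000
axis θ: (-30.500 − -1/2) / (2) = -15.000


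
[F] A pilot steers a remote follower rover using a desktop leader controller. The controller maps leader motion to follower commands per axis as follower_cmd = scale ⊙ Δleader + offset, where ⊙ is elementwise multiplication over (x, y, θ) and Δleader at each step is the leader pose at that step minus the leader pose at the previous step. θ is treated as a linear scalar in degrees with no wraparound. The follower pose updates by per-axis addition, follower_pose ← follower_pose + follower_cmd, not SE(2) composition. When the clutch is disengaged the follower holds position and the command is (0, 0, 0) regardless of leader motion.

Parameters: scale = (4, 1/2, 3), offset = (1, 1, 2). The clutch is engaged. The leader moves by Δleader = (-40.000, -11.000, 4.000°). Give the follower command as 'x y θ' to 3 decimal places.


-159.000 -4.500 14.000

axis x: 4·-40.000 + 1 = -159.000
axis y: 1/2·-11.000 + 1 = -4.500
axis θ: 3·4.000 + 2 = 14.000


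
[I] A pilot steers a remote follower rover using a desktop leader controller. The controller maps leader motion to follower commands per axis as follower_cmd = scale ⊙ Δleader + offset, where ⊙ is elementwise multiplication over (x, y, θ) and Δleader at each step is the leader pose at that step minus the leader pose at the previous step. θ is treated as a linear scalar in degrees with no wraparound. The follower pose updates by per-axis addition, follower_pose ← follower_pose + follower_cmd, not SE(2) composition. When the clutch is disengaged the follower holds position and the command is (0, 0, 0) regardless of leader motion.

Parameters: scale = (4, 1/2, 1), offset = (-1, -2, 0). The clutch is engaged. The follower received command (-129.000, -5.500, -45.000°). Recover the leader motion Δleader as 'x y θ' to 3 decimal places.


axis x: (-129.000 − -1) / (4) = -32.000
axis y: (-5.500 − -2) / (1/2) = -7.000
axis θ: (-45.000 − 0) / (1) = -45.000

-32.000 -7.000 -45.000


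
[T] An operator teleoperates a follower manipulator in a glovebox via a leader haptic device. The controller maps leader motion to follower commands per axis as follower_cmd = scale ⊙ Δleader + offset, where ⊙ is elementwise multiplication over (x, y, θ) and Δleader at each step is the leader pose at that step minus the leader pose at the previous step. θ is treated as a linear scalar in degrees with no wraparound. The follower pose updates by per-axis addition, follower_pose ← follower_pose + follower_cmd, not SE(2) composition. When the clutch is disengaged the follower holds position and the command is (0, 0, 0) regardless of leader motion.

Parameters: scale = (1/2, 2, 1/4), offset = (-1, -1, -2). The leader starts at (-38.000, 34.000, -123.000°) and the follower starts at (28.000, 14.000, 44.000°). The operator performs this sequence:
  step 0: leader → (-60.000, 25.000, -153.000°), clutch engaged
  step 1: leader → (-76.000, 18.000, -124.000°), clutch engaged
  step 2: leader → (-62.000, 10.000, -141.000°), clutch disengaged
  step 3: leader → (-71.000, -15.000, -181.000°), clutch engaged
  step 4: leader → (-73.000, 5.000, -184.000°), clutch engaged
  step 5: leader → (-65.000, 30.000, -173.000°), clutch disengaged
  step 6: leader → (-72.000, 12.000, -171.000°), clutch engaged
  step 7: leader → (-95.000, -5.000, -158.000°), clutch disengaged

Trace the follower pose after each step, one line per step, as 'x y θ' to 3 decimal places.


step 0: Δleader=(-22.000, -9.000, -30.000°), engaged; cmd=(-12.000, -19.000, -9.500°) → follower=(16.000, -5.000, 34.500°)
step 1: Δleader=(-16.000, -7.000, 29.000°), engaged; cmd=(-9.000, -15.000, 5.250°) → follower=(7.000, -20.000, 39.750°)
step 2: Δleader=(14.000, -8.000, -17.000°), disengaged; cmd=(0,0,0) → follower holds at (7.000, -20.000, 39.750°)
step 3: Δleader=(-9.000, -25.000, -40.000°), engaged; cmd=(-5.500, -51.000, -12.000°) → follower=(1.500, -71.000, 27.750°)
step 4: Δleader=(-2.000, 20.000, -3.000°), engaged; cmd=(-2.000, 39.000, -2.750°) → follower=(-0.500, -32.000, 25.000°)
step 5: Δleader=(8.000, 25.000, 11.000°), disengaged; cmd=(0,0,0) → follower holds at (-0.500, -32.000, 25.000°)
step 6: Δleader=(-7.000, -18.000, 2.000°), engaged; cmd=(-4.500, -37.000, -1.500°) → follower=(-5.000, -69.000, 23.500°)
step 7: Δleader=(-23.000, -17.000, 13.000°), disengaged; cmd=(0,0,0) → follower holds at (-5.000, -69.000, 23.500°)

16.000 -5.000 34.500
7.000 -20.000 39.750
7.000 -20.000 39.750
1.500 -71.000 27.750
-0.500 -32.000 25.000
-0.500 -32.000 25.000
-5.000 -69.000 23.500
-5.000 -69.000 23.500


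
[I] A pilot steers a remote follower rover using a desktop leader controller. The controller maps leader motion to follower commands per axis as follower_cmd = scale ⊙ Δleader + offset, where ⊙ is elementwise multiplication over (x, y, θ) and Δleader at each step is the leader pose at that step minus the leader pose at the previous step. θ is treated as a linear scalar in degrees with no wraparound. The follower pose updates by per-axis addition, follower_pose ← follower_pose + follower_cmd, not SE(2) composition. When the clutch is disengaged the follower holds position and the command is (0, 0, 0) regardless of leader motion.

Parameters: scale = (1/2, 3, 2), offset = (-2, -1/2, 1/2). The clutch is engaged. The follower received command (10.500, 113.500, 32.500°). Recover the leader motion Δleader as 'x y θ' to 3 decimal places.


axis x: (10.500 − -2) / (1/2) = 25.000
axis y: (113.500 − -1/2) / (3) = 38.000
axis θ: (32.500 − 1/2) / (2) = 16.000

25.000 38.000 16.000


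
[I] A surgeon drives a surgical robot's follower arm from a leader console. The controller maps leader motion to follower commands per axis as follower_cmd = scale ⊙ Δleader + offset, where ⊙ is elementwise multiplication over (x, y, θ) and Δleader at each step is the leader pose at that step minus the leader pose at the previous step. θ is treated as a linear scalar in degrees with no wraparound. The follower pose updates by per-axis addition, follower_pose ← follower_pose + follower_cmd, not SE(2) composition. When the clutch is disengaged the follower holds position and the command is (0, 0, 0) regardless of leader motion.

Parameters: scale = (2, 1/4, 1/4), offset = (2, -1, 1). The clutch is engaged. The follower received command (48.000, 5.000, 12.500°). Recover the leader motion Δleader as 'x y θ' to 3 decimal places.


axis x: (48.000 − 2) / (2) = 23.000
axis y: (5.000 − -1) / (1/4) = 24.000
axis θ: (12.500 − 1) / (1/4) = 46.000

23.000 24.000 46.000


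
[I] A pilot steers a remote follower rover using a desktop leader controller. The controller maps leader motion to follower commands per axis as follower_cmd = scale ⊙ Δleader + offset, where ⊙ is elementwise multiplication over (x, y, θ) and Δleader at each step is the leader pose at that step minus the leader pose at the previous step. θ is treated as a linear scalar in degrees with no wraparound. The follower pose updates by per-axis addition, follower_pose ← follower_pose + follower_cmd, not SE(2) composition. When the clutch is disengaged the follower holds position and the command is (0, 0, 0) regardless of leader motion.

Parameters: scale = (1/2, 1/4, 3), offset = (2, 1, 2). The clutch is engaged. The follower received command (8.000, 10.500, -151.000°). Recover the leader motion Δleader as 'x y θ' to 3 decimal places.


12.000 38.000 -51.000

axis x: (8.000 − 2) / (1/2) = 12.000
axis y: (10.500 − 1) / (1/4) = 38.000
axis θ: (-151.000 − 2) / (3) = -51.000


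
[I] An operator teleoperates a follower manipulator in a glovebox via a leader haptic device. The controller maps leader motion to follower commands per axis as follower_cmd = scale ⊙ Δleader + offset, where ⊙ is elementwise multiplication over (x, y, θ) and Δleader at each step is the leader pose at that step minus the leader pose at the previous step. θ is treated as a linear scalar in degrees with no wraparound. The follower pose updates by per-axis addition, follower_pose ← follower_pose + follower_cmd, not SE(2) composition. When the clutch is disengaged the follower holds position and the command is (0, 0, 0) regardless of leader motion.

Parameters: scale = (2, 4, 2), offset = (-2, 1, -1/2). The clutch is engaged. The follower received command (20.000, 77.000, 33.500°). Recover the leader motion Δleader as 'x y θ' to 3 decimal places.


11.000 19.000 17.000

axis x: (20.000 − -2) / (2) = 11.000
axis y: (77.000 − 1) / (4) = 19.000
axis θ: (33.500 − -1/2) / (2) = 17.000


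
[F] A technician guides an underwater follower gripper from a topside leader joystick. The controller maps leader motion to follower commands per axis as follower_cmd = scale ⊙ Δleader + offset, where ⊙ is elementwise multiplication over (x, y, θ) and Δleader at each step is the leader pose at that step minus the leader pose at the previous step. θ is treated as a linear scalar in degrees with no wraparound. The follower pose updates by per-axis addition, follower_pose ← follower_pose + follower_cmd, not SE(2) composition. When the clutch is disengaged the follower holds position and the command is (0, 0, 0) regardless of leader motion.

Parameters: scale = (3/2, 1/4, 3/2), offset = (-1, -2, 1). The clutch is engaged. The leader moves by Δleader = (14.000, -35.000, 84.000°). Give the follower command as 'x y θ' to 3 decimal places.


20.000 -10.750 127.000

axis x: 3/2·14.000 + -1 = 20.000
axis y: 1/4·-35.000 + -2 = -10.750
axis θ: 3/2·84.000 + 1 = 127.000


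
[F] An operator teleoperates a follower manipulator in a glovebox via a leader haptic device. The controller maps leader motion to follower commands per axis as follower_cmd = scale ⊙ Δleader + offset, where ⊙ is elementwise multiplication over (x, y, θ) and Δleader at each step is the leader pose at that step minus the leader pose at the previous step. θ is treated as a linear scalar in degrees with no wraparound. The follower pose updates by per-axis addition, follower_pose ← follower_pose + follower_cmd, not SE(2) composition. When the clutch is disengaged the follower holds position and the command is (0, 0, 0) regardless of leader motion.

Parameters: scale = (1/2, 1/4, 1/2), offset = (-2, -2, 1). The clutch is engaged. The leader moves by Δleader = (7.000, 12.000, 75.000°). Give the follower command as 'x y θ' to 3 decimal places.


axis x: 1/2·7.000 + -2 = 1.500
axis y: 1/4·12.000 + -2 = 1.000
axis θ: 1/2·75.000 + 1 = 38.500

1.500 1.000 38.500


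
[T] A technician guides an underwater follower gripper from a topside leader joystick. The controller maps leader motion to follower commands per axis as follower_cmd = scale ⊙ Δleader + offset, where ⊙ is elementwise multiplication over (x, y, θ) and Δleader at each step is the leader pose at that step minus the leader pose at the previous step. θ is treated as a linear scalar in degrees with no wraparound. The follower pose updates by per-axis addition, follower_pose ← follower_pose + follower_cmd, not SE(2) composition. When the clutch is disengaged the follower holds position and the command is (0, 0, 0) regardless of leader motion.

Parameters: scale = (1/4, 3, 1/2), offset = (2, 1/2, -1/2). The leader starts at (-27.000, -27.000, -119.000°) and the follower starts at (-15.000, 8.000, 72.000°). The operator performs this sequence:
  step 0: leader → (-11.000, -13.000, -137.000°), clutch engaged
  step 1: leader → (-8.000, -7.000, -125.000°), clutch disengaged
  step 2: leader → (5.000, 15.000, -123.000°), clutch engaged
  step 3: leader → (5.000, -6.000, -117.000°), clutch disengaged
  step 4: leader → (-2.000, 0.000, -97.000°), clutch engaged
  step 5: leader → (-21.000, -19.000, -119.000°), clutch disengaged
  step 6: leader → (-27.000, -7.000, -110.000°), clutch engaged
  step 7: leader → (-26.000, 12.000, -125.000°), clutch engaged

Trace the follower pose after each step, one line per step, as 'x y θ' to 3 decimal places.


step 0: Δleader=(16.000, 14.000, -18.000°), engaged; cmd=(6.000, 42.500, -9.500°) → follower=(-9.000, 50.500, 62.500°)
step 1: Δleader=(3.000, 6.000, 12.000°), disengaged; cmd=(0,0,0) → follower holds at (-9.000, 50.500, 62.500°)
step 2: Δleader=(13.000, 22.000, 2.000°), engaged; cmd=(5.250, 66.500, 0.500°) → follower=(-3.750, 117.000, 63.000°)
step 3: Δleader=(0.000, -21.000, 6.000°), disengaged; cmd=(0,0,0) → follower holds at (-3.750, 117.000, 63.000°)
step 4: Δleader=(-7.000, 6.000, 20.000°), engaged; cmd=(0.250, 18.500, 9.500°) → follower=(-3.500, 135.500, 72.500°)
step 5: Δleader=(-19.000, -19.000, -22.000°), disengaged; cmd=(0,0,0) → follower holds at (-3.500, 135.500, 72.500°)
step 6: Δleader=(-6.000, 12.000, 9.000°), engaged; cmd=(0.500, 36.500, 4.000°) → follower=(-3.000, 172.000, 76.500°)
step 7: Δleader=(1.000, 19.000, -15.000°), engaged; cmd=(2.250, 57.500, -8.000°) → follower=(-0.750, 229.500, 68.500°)

-9.000 50.500 62.500
-9.000 50.500 62.500
-3.750 117.000 63.000
-3.750 117.000 63.000
-3.500 135.500 72.500
-3.500 135.500 72.500
-3.000 172.000 76.500
-0.750 229.500 68.500


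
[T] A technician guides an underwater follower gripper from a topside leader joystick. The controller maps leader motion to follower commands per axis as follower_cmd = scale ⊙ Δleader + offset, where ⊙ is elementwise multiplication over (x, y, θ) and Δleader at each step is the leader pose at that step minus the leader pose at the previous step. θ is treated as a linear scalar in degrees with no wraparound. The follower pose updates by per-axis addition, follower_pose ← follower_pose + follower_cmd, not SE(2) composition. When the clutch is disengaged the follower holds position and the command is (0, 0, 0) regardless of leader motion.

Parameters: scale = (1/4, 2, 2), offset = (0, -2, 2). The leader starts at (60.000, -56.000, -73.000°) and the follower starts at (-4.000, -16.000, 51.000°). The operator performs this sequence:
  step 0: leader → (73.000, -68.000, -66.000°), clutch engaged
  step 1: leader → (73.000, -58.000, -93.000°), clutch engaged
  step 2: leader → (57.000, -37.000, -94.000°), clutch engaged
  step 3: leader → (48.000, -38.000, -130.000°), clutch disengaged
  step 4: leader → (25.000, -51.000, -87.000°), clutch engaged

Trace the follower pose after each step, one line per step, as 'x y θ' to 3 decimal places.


-0.750 -42.000 67.000
-0.750 -24.000 15.000
-4.750 16.000 15.000
-4.750 16.000 15.000
-10.500 -12.000 103.000

step 0: Δleader=(13.000, -12.000, 7.000°), engaged; cmd=(3.250, -26.000, 16.000°) → follower=(-0.750, -42.000, 67.000°)
step 1: Δleader=(0.000, 10.000, -27.000°), engaged; cmd=(0.000, 18.000, -52.000°) → follower=(-0.750, -24.000, 15.000°)
step 2: Δleader=(-16.000, 21.000, -1.000°), engaged; cmd=(-4.000, 40.000, 0.000°) → follower=(-4.750, 16.000, 15.000°)
step 3: Δleader=(-9.000, -1.000, -36.000°), disengaged; cmd=(0,0,0) → follower holds at (-4.750, 16.000, 15.000°)
step 4: Δleader=(-23.000, -13.000, 43.000°), engaged; cmd=(-5.750, -28.000, 88.000°) → follower=(-10.500, -12.000, 103.000°)


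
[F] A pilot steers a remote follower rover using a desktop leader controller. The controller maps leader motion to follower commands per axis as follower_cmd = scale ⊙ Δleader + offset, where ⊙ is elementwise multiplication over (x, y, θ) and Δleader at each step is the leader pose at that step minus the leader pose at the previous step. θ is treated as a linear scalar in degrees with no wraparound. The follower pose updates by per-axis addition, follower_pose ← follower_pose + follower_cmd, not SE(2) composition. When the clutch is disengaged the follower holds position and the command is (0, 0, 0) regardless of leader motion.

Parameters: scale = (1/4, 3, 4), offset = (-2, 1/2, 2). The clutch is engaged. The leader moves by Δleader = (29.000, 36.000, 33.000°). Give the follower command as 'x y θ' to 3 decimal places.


axis x: 1/4·29.000 + -2 = 5.250
axis y: 3·36.000 + 1/2 = 108.500
axis θ: 4·33.000 + 2 = 134.000

5.250 108.500 134.000


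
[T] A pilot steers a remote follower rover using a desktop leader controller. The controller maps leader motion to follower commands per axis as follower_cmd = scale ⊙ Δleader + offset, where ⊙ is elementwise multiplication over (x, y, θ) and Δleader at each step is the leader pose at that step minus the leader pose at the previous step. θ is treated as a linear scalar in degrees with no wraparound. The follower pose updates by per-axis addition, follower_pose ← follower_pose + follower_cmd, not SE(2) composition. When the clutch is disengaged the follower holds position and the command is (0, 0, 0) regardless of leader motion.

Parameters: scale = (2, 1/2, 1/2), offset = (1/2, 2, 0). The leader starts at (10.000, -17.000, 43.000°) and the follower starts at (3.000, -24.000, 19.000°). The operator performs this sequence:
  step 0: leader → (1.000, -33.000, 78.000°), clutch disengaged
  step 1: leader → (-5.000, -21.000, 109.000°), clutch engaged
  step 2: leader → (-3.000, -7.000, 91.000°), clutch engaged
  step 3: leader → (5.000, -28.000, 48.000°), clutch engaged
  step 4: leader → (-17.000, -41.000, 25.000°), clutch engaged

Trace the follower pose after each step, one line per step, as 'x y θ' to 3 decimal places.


step 0: Δleader=(-9.000, -16.000, 35.000°), disengaged; cmd=(0,0,0) → follower holds at (3.000, -24.000, 19.000°)
step 1: Δleader=(-6.000, 12.000, 31.000°), engaged; cmd=(-11.500, 8.000, 15.500°) → follower=(-8.500, -16.000, 34.500°)
step 2: Δleader=(2.000, 14.000, -18.000°), engaged; cmd=(4.500, 9.000, -9.000°) → follower=(-4.000, -7.000, 25.500°)
step 3: Δleader=(8.000, -21.000, -43.000°), engaged; cmd=(16.500, -8.500, -21.500°) → follower=(12.500, -15.500, 4.000°)
step 4: Δleader=(-22.000, -13.000, -23.000°), engaged; cmd=(-43.500, -4.500, -11.500°) → follower=(-31.000, -20.000, -7.500°)

3.000 -24.000 19.000
-8.500 -16.000 34.500
-4.000 -7.000 25.500
12.500 -15.500 4.000
-31.000 -20.000 -7.500


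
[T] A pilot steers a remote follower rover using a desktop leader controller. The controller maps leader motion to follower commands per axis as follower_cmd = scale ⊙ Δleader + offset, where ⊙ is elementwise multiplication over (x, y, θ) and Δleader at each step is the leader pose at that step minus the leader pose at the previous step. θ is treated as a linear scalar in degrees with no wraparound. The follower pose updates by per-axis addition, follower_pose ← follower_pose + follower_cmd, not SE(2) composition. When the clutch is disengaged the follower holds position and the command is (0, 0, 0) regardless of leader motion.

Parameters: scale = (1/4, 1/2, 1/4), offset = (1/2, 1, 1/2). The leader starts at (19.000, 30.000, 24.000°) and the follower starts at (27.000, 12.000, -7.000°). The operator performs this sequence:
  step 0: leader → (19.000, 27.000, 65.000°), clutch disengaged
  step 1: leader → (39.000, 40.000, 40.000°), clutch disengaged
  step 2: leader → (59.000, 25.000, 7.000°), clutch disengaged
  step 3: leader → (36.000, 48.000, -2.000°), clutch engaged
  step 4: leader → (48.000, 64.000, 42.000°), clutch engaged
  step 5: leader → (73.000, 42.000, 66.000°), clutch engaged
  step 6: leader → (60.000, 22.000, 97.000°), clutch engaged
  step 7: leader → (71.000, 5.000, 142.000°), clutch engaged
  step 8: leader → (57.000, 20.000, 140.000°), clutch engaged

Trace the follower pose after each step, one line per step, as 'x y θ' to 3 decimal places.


step 0: Δleader=(0.000, -3.000, 41.000°), disengaged; cmd=(0,0,0) → follower holds at (27.000, 12.000, -7.000°)
step 1: Δleader=(20.000, 13.000, -25.000°), disengaged; cmd=(0,0,0) → follower holds at (27.000, 12.000, -7.000°)
step 2: Δleader=(20.000, -15.000, -33.000°), disengaged; cmd=(0,0,0) → follower holds at (27.000, 12.000, -7.000°)
step 3: Δleader=(-23.000, 23.000, -9.000°), engaged; cmd=(-5.250, 12.500, -1.750°) → follower=(21.750, 24.500, -8.750°)
step 4: Δleader=(12.000, 16.000, 44.000°), engaged; cmd=(3.500, 9.000, 11.500°) → follower=(25.250, 33.500, 2.750°)
step 5: Δleader=(25.000, -22.000, 24.000°), engaged; cmd=(6.750, -10.000, 6.500°) → follower=(32.000, 23.500, 9.250°)
step 6: Δleader=(-13.000, -20.000, 31.000°), engaged; cmd=(-2.750, -9.000, 8.250°) → follower=(29.250, 14.500, 17.500°)
step 7: Δleader=(11.000, -17.000, 45.000°), engaged; cmd=(3.250, -7.500, 11.750°) → follower=(32.500, 7.000, 29.250°)
step 8: Δleader=(-14.000, 15.000, -2.000°), engaged; cmd=(-3.000, 8.500, 0.000°) → follower=(29.500, 15.500, 29.250°)

27.000 12.000 -7.000
27.000 12.000 -7.000
27.000 12.000 -7.000
21.750 24.500 -8.750
25.250 33.500 2.750
32.000 23.500 9.250
29.250 14.500 17.500
32.500 7.000 29.250
29.500 15.500 29.250


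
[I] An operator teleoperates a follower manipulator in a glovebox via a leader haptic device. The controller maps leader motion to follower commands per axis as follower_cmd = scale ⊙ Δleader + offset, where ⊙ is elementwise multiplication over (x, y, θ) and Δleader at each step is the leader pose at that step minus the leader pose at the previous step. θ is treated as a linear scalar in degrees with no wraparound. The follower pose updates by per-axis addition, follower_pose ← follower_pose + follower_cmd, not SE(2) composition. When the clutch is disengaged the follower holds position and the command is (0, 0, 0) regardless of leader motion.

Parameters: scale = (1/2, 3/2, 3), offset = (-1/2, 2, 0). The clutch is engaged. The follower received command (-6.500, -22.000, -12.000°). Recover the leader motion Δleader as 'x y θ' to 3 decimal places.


axis x: (-6.500 − -1/2) / (1/2) = -12.000
axis y: (-22.000 − 2) / (3/2) = -16.000
axis θ: (-12.000 − 0) / (3) = -4.000

-12.000 -16.000 -4.000


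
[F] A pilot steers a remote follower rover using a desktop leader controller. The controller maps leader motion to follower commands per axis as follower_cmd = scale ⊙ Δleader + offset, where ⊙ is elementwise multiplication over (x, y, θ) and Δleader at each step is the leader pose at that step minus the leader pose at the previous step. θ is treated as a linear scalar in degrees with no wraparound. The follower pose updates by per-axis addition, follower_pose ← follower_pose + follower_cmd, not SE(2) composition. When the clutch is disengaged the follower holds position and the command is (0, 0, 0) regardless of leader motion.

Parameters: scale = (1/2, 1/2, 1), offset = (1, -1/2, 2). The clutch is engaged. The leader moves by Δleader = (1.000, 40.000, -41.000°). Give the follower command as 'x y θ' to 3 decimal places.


axis x: 1/2·1.000 + 1 = 1.500
axis y: 1/2·40.000 + -1/2 = 19.500
axis θ: 1·-41.000 + 2 = -39.000

1.500 19.500 -39.000
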